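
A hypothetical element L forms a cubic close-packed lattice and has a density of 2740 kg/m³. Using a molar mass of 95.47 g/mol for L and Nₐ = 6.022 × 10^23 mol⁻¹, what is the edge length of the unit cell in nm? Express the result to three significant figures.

With Z = 4 atoms per FCC cell, a³ = Z·M/(N_A·ρ) = 4 × 95.47 / (6.022 × 10²³ × 2.740 g/cm³) = 2.314 × 10^-22 cm³.
a = (2.314 × 10^-22)^(1/3) = 6.140 × 10^-8 cm = 0.614 nm.

0.614 nm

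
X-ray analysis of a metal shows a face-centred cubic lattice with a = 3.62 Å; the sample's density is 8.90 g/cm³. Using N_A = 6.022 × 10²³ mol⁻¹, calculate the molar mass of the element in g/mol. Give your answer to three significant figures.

63.6 g/mol

An FCC cell has Z = 4 atoms; a = 3.620 × 10^-8 cm.
M = ρ·N_A·a³/Z = 8.90 × 6.022 × 10²³ × 4.744 × 10^-23 / 4 = 63.6 g/mol.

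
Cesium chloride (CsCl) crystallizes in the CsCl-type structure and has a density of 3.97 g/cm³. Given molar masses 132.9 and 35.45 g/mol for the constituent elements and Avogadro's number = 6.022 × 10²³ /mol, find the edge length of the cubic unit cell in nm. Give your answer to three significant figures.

0.413 nm

M(CsCl) = 168.35 g/mol; Z = 1 formula unit per cell.
a³ = Z·M/(N_A·ρ) = 1 × 168.35 / (6.022 × 10²³ × 3.97) = 7.042 × 10^-23 cm³, so a = 4.129 × 10^-8 cm = 0.413 nm.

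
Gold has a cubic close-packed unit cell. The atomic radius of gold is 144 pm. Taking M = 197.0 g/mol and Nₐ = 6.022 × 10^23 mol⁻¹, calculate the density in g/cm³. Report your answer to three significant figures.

19.4 g/cm³

In an FCC lattice, atoms touch along the face diagonal, so √2·a = 4r, giving a = 407.3 pm = 4.073 × 10^-8 cm.
With Z = 4, ρ = Z·M/(N_A·a³) = 4 × 197.0 / (6.022 × 10²³ × 6.757 × 10^-23) = 19.37 g/cm³.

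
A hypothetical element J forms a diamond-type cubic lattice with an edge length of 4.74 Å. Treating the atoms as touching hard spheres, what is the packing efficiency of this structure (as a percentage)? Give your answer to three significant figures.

In a diamond cubic lattice nearest neighbors lie along the body diagonal with √3·a = 8r, so r = 0.2165a = 1.026 Å.
Packing fraction = Z·(4/3)πr³ / a³ = 8 × (4/3)π × (1.026)³ / (4.74)³ = 0.3401 = 34.0%.

34.0%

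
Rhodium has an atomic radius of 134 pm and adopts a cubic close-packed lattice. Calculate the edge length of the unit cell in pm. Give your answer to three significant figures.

379 pm

In an FCC lattice, atoms touch along the face diagonal, so √2·a = 4r.
a = 4r/√2 = 4 × 134 / 1.4142 = 379 pm.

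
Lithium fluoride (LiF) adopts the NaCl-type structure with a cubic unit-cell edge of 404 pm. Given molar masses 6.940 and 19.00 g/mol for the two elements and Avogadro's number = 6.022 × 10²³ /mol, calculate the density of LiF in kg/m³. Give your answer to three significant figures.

The NaCl-type structure contains Z = 4 formula units per cell; M(LiF) = 6.940 + 19.00 = 25.94 g/mol.
a³ = (4.040 × 10^-8 cm)³ = 6.594 × 10^-23 cm³.
ρ = 4 × 25.94 / (6.022 × 10²³ × 6.594 × 10^-23) = 2.613 g/cm³ = 2610 kg/m³.

2610 kg/m³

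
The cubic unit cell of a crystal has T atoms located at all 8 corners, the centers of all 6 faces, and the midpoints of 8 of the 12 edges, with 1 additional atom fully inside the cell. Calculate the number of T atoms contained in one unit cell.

Corner atoms are shared by 8 cells (1/8 each), face atoms by 2 (1/2 each), edge atoms by 4 (1/4 each), interior atoms are unshared.
Net atoms = 8 × 1/8 + 6 × 1/2 + 8 × 1/4 + 1 = 1 + 3 + 2 + 1 = 7.

7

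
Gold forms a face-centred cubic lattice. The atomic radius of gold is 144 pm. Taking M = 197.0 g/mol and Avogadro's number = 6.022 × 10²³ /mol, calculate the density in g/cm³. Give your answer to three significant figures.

In an FCC lattice, atoms touch along the face diagonal, so √2·a = 4r, giving a = 407.3 pm = 4.073 × 10^-8 cm.
With Z = 4, ρ = Z·M/(N_A·a³) = 4 × 197.0 / (6.022 × 10²³ × 6.757 × 10^-23) = 19.37 g/cm³.

19.4 g/cm³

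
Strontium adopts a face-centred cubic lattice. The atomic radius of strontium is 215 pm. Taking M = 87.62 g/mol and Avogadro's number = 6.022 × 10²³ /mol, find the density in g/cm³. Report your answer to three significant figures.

In an FCC lattice, atoms touch along the face diagonal, so √2·a = 4r, giving a = 608.1 pm = 6.081 × 10^-8 cm.
With Z = 4, ρ = Z·M/(N_A·a³) = 4 × 87.62 / (6.022 × 10²³ × 2.249 × 10^-22) = 2.588 g/cm³.

2.59 g/cm³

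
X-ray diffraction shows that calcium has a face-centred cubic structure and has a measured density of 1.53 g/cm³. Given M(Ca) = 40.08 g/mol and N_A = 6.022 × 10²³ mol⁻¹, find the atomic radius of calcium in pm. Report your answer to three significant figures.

For an FCC cell (Z = 4), a³ = Z·M/(N_A·ρ) = 4 × 40.08 / (6.022 × 10²³ × 1.530) = 1.740 × 10^-22 cm³, so a = 5.583 × 10^-8 cm = 558.3 pm.
Atoms touch along the face diagonal, so √2·a = 4r, so r = 0.3536 × a = 197 pm.

197 pm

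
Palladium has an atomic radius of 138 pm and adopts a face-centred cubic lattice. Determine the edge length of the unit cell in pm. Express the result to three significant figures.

390 pm

In an FCC lattice, atoms touch along the face diagonal, so √2·a = 4r.
a = 4r/√2 = 4 × 138 / 1.4142 = 390 pm.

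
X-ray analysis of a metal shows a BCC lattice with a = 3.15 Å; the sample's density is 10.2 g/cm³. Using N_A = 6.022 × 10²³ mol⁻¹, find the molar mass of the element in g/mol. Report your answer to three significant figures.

A BCC cell has Z = 2 atoms; a = 3.150 × 10^-8 cm.
M = ρ·N_A·a³/Z = 10.2 × 6.022 × 10²³ × 3.126 × 10^-23 / 2 = 96.0 g/mol.

96.0 g/mol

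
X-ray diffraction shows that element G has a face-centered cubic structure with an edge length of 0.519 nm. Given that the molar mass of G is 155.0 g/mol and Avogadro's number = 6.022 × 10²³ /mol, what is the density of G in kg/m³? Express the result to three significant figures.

An FCC unit cell contains Z = 4 atoms.
Cell volume: a³ = (0.519 nm)³ = (5.190 × 10^-8 cm)³ = 1.398 × 10^-22 cm³.
ρ = Z·M/(N_A·a³) = 4 × 155.0 / (6.022 × 10²³ × 1.398 × 10^-22) = 7.365 g/cm³ = 7360 kg/m³.

7360 kg/m³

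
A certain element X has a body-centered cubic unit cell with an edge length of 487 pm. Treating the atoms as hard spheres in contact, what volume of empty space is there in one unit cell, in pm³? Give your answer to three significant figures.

In a BCC lattice atoms touch along the body diagonal, so √3·a = 4r, so r = 0.4330a = 210.9 pm.
V_cell = a³ = 1.155 × 10^8 pm³; V_atoms = 2 × (4/3)πr³ = 7.856 × 10^7 pm³.
Empty space = 1.155 × 10^8 − 7.856 × 10^7 = 3.69 × 10^7 pm³.

3.69 × 10^7 pm³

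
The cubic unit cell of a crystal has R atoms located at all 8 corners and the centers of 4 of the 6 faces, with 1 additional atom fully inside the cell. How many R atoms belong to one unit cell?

4

Corner atoms are shared by 8 cells (1/8 each), face atoms by 2 (1/2 each), interior atoms are unshared.
Net atoms = 8 × 1/8 + 4 × 1/2 + 1 = 1 + 2 + 1 = 4.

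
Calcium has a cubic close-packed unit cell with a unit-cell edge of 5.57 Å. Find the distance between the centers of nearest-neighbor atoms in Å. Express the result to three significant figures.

In an FCC structure, atoms touch along the face diagonal, so √2·a = 4r; the nearest-neighbor distance equals 2r = 0.7071·a.
d = 0.7071 × 5.57 = 3.94 Å.

3.94 Å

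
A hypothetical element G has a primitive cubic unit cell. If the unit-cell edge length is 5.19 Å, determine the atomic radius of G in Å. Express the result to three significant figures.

2.60 Å

In a simple cubic lattice, atoms touch along the cell edge, so a = 2r.
r = a/2 = 5.19/2 = 2.60 Å.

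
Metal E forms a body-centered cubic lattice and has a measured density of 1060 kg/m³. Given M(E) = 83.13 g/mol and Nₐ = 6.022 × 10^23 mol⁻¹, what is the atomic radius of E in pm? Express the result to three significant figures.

For a BCC cell (Z = 2), a³ = Z·M/(N_A·ρ) = 2 × 83.13 / (6.022 × 10²³ × 1.060) = 2.605 × 10^-22 cm³, so a = 6.386 × 10^-8 cm = 638.6 pm.
Atoms touch along the body diagonal, so √3·a = 4r, so r = 0.4330 × a = 277 pm.

277 pm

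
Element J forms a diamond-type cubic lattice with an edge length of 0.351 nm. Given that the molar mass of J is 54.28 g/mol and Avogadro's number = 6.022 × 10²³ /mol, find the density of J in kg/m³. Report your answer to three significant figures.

A diamond cubic unit cell contains Z = 8 atoms.
Cell volume: a³ = (0.351 nm)³ = (3.510 × 10^-8 cm)³ = 4.324 × 10^-23 cm³.
ρ = Z·M/(N_A·a³) = 8 × 54.28 / (6.022 × 10²³ × 4.324 × 10^-23) = 16.68 g/cm³ = 16700 kg/m³.

16700 kg/m³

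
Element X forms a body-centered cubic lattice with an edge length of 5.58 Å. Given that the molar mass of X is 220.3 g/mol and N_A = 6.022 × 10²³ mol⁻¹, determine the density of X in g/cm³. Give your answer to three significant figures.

4.21 g/cm³

A BCC unit cell contains Z = 2 atoms.
Cell volume: a³ = (5.58 Å)³ = (5.580 × 10^-8 cm)³ = 1.737 × 10^-22 cm³.
ρ = Z·M/(N_A·a³) = 2 × 220.3 / (6.022 × 10²³ × 1.737 × 10^-22) = 4.211 g/cm³.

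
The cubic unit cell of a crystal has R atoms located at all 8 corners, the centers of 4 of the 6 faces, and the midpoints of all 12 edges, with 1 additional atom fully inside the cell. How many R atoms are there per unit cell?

7

Corner atoms are shared by 8 cells (1/8 each), face atoms by 2 (1/2 each), edge atoms by 4 (1/4 each), interior atoms are unshared.
Net atoms = 8 × 1/8 + 4 × 1/2 + 12 × 1/4 + 1 = 1 + 2 + 3 + 1 = 7.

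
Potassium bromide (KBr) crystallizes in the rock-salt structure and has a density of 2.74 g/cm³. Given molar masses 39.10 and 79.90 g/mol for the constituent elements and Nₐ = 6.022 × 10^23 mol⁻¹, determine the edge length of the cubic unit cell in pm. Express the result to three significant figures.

661 pm

M(KBr) = 119.0 g/mol; Z = 4 formula units per cell.
a³ = Z·M/(N_A·ρ) = 4 × 119.0 / (6.022 × 10²³ × 2.74) = 2.885 × 10^-22 cm³, so a = 6.608 × 10^-8 cm = 661 pm.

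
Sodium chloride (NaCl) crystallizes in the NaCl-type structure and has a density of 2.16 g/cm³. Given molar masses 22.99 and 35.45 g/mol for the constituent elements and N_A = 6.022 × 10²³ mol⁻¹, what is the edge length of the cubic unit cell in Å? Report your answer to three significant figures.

5.64 Å

M(NaCl) = 58.44 g/mol; Z = 4 formula units per cell.
a³ = Z·M/(N_A·ρ) = 4 × 58.44 / (6.022 × 10²³ × 2.16) = 1.797 × 10^-22 cm³, so a = 5.643 × 10^-8 cm = 5.64 Å.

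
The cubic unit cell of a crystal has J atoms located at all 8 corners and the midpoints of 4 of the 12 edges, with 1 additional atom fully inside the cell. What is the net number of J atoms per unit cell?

Corner atoms are shared by 8 cells (1/8 each), edge atoms by 4 (1/4 each), interior atoms are unshared.
Net atoms = 8 × 1/8 + 4 × 1/4 + 1 = 1 + 1 + 1 = 3.

3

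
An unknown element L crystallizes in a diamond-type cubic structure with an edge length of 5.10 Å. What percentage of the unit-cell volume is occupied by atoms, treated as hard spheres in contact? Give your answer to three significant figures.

34.0%

In a diamond cubic lattice nearest neighbors lie along the body diagonal with √3·a = 8r, so r = 0.2165a = 1.104 Å.
Packing fraction = Z·(4/3)πr³ / a³ = 8 × (4/3)π × (1.104)³ / (5.10)³ = 0.3401 = 34.0%.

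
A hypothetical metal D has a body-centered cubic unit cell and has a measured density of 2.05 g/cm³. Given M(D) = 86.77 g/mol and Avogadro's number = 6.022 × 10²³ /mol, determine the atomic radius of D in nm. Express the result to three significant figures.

0.225 nm

For a BCC cell (Z = 2), a³ = Z·M/(N_A·ρ) = 2 × 86.77 / (6.022 × 10²³ × 2.050) = 1.406 × 10^-22 cm³, so a = 5.200 × 10^-8 cm = 0.5200 nm.
Atoms touch along the body diagonal, so √3·a = 4r, so r = 0.4330 × a = 0.225 nm.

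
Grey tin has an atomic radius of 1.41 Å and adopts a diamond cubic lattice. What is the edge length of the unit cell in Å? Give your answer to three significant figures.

6.51 Å

In a diamond cubic lattice, nearest neighbors lie along the body diagonal with √3·a = 8r.
a = 8r/√3 = 8 × 1.41 / 1.7321 = 6.51 Å.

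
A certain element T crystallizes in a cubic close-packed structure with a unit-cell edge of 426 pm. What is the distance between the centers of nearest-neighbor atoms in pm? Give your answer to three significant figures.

In an FCC structure, atoms touch along the face diagonal, so √2·a = 4r; the nearest-neighbor distance equals 2r = 0.7071·a.
d = 0.7071 × 426 = 301 pm.

301 pm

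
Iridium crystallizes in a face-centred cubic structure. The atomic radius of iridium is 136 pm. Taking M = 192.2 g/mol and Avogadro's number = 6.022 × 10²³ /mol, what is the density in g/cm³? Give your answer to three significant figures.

In an FCC lattice, atoms touch along the face diagonal, so √2·a = 4r, giving a = 384.7 pm = 3.847 × 10^-8 cm.
With Z = 4, ρ = Z·M/(N_A·a³) = 4 × 192.2 / (6.022 × 10²³ × 5.692 × 10^-23) = 22.43 g/cm³.

22.4 g/cm³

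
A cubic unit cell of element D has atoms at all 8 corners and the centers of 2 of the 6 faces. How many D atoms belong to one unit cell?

2

Corner atoms are shared by 8 cells (1/8 each), face atoms by 2 (1/2 each).
Net atoms = 8 × 1/8 + 2 × 1/2 = 1 + 1 = 2.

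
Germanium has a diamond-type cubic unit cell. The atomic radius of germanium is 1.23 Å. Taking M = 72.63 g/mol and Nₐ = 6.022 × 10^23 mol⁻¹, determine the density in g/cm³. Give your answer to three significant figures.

5.26 g/cm³

In a diamond cubic lattice, nearest neighbors lie along the body diagonal with √3·a = 8r, giving a = 5.681 Å = 5.681 × 10^-8 cm.
With Z = 8, ρ = Z·M/(N_A·a³) = 8 × 72.63 / (6.022 × 10²³ × 1.834 × 10^-22) = 5.262 g/cm³.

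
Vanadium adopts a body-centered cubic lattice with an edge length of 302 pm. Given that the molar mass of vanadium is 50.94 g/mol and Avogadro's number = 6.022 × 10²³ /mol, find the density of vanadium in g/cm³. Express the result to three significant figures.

A BCC unit cell contains Z = 2 atoms.
Cell volume: a³ = (302 pm)³ = (3.020 × 10^-8 cm)³ = 2.754 × 10^-23 cm³.
ρ = Z·M/(N_A·a³) = 2 × 50.94 / (6.022 × 10²³ × 2.754 × 10^-23) = 6.142 g/cm³.

6.14 g/cm³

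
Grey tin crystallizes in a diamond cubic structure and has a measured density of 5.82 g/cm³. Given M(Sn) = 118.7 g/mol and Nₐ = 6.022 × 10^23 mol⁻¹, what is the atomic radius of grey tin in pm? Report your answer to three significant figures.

140 pm

For a diamond cubic cell (Z = 8), a³ = Z·M/(N_A·ρ) = 8 × 118.7 / (6.022 × 10²³ × 5.820) = 2.709 × 10^-22 cm³, so a = 6.471 × 10^-8 cm = 647.1 pm.
Nearest neighbors lie along the body diagonal with √3·a = 8r, so r = 0.2165 × a = 140 pm.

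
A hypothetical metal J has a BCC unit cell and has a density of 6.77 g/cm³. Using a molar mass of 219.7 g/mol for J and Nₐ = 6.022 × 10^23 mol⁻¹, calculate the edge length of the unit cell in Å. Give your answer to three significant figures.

With Z = 2 atoms per BCC cell, a³ = Z·M/(N_A·ρ) = 2 × 219.7 / (6.022 × 10²³ × 6.770 g/cm³) = 1.078 × 10^-22 cm³.
a = (1.078 × 10^-22)^(1/3) = 4.759 × 10^-8 cm = 4.76 Å.

4.76 Å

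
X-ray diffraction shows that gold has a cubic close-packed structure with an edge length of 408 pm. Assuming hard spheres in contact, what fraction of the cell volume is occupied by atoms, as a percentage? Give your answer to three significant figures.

In an FCC lattice atoms touch along the face diagonal, so √2·a = 4r, so r = 0.3536a = 144.2 pm.
Packing fraction = Z·(4/3)πr³ / a³ = 4 × (4/3)π × (144.2)³ / (408)³ = 0.7405 = 74.0%.

74.0%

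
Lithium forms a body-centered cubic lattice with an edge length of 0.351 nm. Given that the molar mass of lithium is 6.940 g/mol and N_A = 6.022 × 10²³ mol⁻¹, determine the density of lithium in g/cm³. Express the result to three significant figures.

A BCC unit cell contains Z = 2 atoms.
Cell volume: a³ = (0.351 nm)³ = (3.510 × 10^-8 cm)³ = 4.324 × 10^-23 cm³.
ρ = Z·M/(N_A·a³) = 2 × 6.940 / (6.022 × 10²³ × 4.324 × 10^-23) = 0.5330 g/cm³.

0.533 g/cm³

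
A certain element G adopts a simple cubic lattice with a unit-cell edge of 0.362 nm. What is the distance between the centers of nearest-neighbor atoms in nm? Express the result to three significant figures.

In a simple cubic structure, atoms touch along the cell edge, so a = 2r; the nearest-neighbor distance equals 2r = 1.000·a.
d = 1.000 × 0.362 = 0.362 nm.

0.362 nm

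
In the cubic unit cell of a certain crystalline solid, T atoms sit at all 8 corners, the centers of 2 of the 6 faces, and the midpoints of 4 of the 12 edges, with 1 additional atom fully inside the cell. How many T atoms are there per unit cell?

Corner atoms are shared by 8 cells (1/8 each), face atoms by 2 (1/2 each), edge atoms by 4 (1/4 each), interior atoms are unshared.
Net atoms = 8 × 1/8 + 2 × 1/2 + 4 × 1/4 + 1 = 1 + 1 + 1 + 1 = 4.

4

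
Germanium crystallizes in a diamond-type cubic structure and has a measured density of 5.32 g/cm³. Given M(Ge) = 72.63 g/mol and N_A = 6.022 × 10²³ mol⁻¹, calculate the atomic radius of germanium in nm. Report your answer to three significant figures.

0.123 nm

For a diamond cubic cell (Z = 8), a³ = Z·M/(N_A·ρ) = 8 × 72.63 / (6.022 × 10²³ × 5.320) = 1.814 × 10^-22 cm³, so a = 5.660 × 10^-8 cm = 0.5660 nm.
Nearest neighbors lie along the body diagonal with √3·a = 8r, so r = 0.2165 × a = 0.123 nm.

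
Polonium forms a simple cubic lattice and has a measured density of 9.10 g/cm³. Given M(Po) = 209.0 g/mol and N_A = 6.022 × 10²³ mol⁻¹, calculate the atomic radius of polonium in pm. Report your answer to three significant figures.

168 pm

For a simple cubic cell (Z = 1), a³ = Z·M/(N_A·ρ) = 1 × 209.0 / (6.022 × 10²³ × 9.100) = 3.814 × 10^-23 cm³, so a = 3.366 × 10^-8 cm = 336.6 pm.
Atoms touch along the cell edge, so a = 2r, so r = 0.5000 × a = 168 pm.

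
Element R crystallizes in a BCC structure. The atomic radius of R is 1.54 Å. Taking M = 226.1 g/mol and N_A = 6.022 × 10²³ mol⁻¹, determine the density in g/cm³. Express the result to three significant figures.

In a BCC lattice, atoms touch along the body diagonal, so √3·a = 4r, giving a = 3.556 Å = 3.556 × 10^-8 cm.
With Z = 2, ρ = Z·M/(N_A·a³) = 2 × 226.1 / (6.022 × 10²³ × 4.498 × 10^-23) = 16.69 g/cm³.

16.7 g/cm³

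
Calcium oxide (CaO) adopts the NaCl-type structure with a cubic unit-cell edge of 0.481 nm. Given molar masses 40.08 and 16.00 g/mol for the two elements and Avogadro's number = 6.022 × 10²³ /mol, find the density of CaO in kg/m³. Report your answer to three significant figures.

3350 kg/m³

The NaCl-type structure contains Z = 4 formula units per cell; M(CaO) = 40.08 + 16.00 = 56.08 g/mol.
a³ = (4.810 × 10^-8 cm)³ = 1.113 × 10^-22 cm³.
ρ = 4 × 56.08 / (6.022 × 10²³ × 1.113 × 10^-22) = 3.347 g/cm³ = 3350 kg/m³.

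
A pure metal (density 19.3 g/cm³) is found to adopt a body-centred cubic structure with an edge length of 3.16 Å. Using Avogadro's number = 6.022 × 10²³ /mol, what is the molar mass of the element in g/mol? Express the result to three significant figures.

A BCC cell has Z = 2 atoms; a = 3.160 × 10^-8 cm.
M = ρ·N_A·a³/Z = 19.3 × 6.022 × 10²³ × 3.155 × 10^-23 / 2 = 183 g/mol.

183 g/mol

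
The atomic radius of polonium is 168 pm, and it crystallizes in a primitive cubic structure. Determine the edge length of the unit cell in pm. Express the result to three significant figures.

336 pm

In a simple cubic lattice, atoms touch along the cell edge, so a = 2r.
a = 2r = 2 × 168 = 336 pm.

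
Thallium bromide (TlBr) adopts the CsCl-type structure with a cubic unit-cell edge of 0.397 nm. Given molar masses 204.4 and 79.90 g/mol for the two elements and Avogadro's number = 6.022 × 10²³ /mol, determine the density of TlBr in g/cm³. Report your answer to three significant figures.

The CsCl-type structure contains Z = 1 formula unit per cell; M(TlBr) = 204.4 + 79.90 = 284.3 g/mol.
a³ = (3.970 × 10^-8 cm)³ = 6.257 × 10^-23 cm³.
ρ = 1 × 284.3 / (6.022 × 10²³ × 6.257 × 10^-23) = 7.545 g/cm³.

7.55 g/cm³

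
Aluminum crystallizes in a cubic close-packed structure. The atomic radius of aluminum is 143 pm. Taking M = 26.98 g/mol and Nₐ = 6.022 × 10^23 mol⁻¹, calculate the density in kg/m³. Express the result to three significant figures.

In an FCC lattice, atoms touch along the face diagonal, so √2·a = 4r, giving a = 404.5 pm = 4.045 × 10^-8 cm.
With Z = 4, ρ = Z·M/(N_A·a³) = 4 × 26.98 / (6.022 × 10²³ × 6.617 × 10^-23) = 2.708 g/cm³ = 2710 kg/m³.

2710 kg/m³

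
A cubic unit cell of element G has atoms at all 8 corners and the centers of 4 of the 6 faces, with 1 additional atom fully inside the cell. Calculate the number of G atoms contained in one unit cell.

Corner atoms are shared by 8 cells (1/8 each), face atoms by 2 (1/2 each), interior atoms are unshared.
Net atoms = 8 × 1/8 + 4 × 1/2 + 1 = 1 + 2 + 1 = 4.

4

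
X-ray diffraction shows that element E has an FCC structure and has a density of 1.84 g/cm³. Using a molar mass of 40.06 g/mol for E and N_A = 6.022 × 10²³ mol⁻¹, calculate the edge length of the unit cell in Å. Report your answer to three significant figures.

With Z = 4 atoms per FCC cell, a³ = Z·M/(N_A·ρ) = 4 × 40.06 / (6.022 × 10²³ × 1.840 g/cm³) = 1.446 × 10^-22 cm³.
a = (1.446 × 10^-22)^(1/3) = 5.249 × 10^-8 cm = 5.25 Å.

5.25 Å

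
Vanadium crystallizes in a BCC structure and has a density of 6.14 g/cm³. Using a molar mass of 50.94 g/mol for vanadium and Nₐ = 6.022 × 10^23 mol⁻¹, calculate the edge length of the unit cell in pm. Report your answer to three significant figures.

With Z = 2 atoms per BCC cell, a³ = Z·M/(N_A·ρ) = 2 × 50.94 / (6.022 × 10²³ × 6.140 g/cm³) = 2.755 × 10^-23 cm³.
a = (2.755 × 10^-23)^(1/3) = 3.020 × 10^-8 cm = 302 pm.

302 pm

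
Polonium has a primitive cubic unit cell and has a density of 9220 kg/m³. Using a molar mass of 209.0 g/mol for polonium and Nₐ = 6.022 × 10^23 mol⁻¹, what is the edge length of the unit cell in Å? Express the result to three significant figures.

3.35 Å

With Z = 1 atom per simple cubic cell, a³ = Z·M/(N_A·ρ) = 1 × 209.0 / (6.022 × 10²³ × 9.220 g/cm³) = 3.764 × 10^-23 cm³.
a = (3.764 × 10^-23)^(1/3) = 3.351 × 10^-8 cm = 3.35 Å.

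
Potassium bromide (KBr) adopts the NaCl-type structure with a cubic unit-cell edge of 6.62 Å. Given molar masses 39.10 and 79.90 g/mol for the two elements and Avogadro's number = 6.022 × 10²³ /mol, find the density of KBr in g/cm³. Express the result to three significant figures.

The NaCl-type structure contains Z = 4 formula units per cell; M(KBr) = 39.10 + 79.90 = 119.0 g/mol.
a³ = (6.620 × 10^-8 cm)³ = 2.901 × 10^-22 cm³.
ρ = 4 × 119.0 / (6.022 × 10²³ × 2.901 × 10^-22) = 2.725 g/cm³.

2.72 g/cm³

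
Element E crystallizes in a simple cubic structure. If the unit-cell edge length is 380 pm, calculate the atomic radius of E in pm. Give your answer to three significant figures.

190 pm

In a simple cubic lattice, atoms touch along the cell edge, so a = 2r.
r = a/2 = 380/2 = 190 pm.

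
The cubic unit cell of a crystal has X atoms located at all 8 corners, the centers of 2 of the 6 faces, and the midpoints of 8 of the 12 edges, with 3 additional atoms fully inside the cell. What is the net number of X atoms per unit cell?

Corner atoms are shared by 8 cells (1/8 each), face atoms by 2 (1/2 each), edge atoms by 4 (1/4 each), interior atoms are unshared.
Net atoms = 8 × 1/8 + 2 × 1/2 + 8 × 1/4 + 3 = 1 + 1 + 2 + 3 = 7.

7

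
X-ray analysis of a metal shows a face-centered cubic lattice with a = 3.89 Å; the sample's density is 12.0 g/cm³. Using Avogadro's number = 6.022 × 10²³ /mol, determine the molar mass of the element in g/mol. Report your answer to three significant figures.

An FCC cell has Z = 4 atoms; a = 3.890 × 10^-8 cm.
M = ρ·N_A·a³/Z = 12.0 × 6.022 × 10²³ × 5.886 × 10^-23 / 4 = 106 g/mol.

106 g/mol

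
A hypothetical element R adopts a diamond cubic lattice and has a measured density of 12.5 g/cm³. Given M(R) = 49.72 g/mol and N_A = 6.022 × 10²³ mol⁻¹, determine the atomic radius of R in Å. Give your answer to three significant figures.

0.812 Å

For a diamond cubic cell (Z = 8), a³ = Z·M/(N_A·ρ) = 8 × 49.72 / (6.022 × 10²³ × 12.50) = 5.284 × 10^-23 cm³, so a = 3.753 × 10^-8 cm = 3.753 Å.
Nearest neighbors lie along the body diagonal with √3·a = 8r, so r = 0.2165 × a = 0.812 Å.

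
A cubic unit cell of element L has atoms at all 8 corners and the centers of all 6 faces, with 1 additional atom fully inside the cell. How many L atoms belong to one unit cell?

Corner atoms are shared by 8 cells (1/8 each), face atoms by 2 (1/2 each), interior atoms are unshared.
Net atoms = 8 × 1/8 + 6 × 1/2 + 1 = 1 + 3 + 1 = 5.

5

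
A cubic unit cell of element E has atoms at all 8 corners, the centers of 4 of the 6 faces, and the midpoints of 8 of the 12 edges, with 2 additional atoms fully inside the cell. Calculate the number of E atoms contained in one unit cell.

7

Corner atoms are shared by 8 cells (1/8 each), face atoms by 2 (1/2 each), edge atoms by 4 (1/4 each), interior atoms are unshared.
Net atoms = 8 × 1/8 + 4 × 1/2 + 8 × 1/4 + 2 = 1 + 2 + 2 + 2 = 7.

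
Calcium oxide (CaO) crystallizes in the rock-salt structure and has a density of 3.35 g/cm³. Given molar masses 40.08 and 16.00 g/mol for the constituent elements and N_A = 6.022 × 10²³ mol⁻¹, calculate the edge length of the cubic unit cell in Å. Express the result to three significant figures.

4.81 Å

M(CaO) = 56.08 g/mol; Z = 4 formula units per cell.
a³ = Z·M/(N_A·ρ) = 4 × 56.08 / (6.022 × 10²³ × 3.35) = 1.112 × 10^-22 cm³, so a = 4.809 × 10^-8 cm = 4.81 Å.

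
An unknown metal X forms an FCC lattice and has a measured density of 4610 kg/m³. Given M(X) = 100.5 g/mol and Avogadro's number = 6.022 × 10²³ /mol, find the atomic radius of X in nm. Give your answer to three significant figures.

For an FCC cell (Z = 4), a³ = Z·M/(N_A·ρ) = 4 × 100.5 / (6.022 × 10²³ × 4.610) = 1.448 × 10^-22 cm³, so a = 5.251 × 10^-8 cm = 0.5251 nm.
Atoms touch along the face diagonal, so √2·a = 4r, so r = 0.3536 × a = 0.186 nm.

0.186 nm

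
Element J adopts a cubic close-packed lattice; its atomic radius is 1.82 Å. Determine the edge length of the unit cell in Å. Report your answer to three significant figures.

5.15 Å

In an FCC lattice, atoms touch along the face diagonal, so √2·a = 4r.
a = 4r/√2 = 4 × 1.82 / 1.4142 = 5.15 Å.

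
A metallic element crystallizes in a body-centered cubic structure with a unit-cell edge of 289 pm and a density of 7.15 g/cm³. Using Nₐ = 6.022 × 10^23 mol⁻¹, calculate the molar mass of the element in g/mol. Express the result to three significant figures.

52.0 g/mol

A BCC cell has Z = 2 atoms; a = 2.890 × 10^-8 cm.
M = ρ·N_A·a³/Z = 7.15 × 6.022 × 10²³ × 2.414 × 10^-23 / 2 = 52.0 g/mol.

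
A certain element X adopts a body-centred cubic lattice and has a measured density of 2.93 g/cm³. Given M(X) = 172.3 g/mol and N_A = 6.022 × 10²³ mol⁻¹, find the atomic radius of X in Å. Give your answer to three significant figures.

For a BCC cell (Z = 2), a³ = Z·M/(N_A·ρ) = 2 × 172.3 / (6.022 × 10²³ × 2.930) = 1.953 × 10^-22 cm³, so a = 5.802 × 10^-8 cm = 5.802 Å.
Atoms touch along the body diagonal, so √3·a = 4r, so r = 0.4330 × a = 2.51 Å.

2.51 Å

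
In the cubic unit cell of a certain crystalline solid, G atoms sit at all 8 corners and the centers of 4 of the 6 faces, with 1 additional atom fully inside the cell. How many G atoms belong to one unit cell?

Corner atoms are shared by 8 cells (1/8 each), face atoms by 2 (1/2 each), interior atoms are unshared.
Net atoms = 8 × 1/8 + 4 × 1/2 + 1 = 1 + 2 + 1 = 4.

4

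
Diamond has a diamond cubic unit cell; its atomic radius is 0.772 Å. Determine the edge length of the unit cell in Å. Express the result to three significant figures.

3.57 Å

In a diamond cubic lattice, nearest neighbors lie along the body diagonal with √3·a = 8r.
a = 8r/√3 = 8 × 0.772 / 1.7321 = 3.57 Å.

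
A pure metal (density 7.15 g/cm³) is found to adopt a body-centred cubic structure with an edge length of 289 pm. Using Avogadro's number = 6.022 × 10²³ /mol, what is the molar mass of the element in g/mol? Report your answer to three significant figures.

A BCC cell has Z = 2 atoms; a = 2.890 × 10^-8 cm.
M = ρ·N_A·a³/Z = 7.15 × 6.022 × 10²³ × 2.414 × 10^-23 / 2 = 52.0 g/mol.

52.0 g/mol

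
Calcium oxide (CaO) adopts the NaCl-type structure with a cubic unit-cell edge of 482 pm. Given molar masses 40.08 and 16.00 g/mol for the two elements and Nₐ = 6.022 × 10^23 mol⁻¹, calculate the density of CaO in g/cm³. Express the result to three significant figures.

3.33 g/cm³

The NaCl-type structure contains Z = 4 formula units per cell; M(CaO) = 40.08 + 16.00 = 56.08 g/mol.
a³ = (4.820 × 10^-8 cm)³ = 1.120 × 10^-22 cm³.
ρ = 4 × 56.08 / (6.022 × 10²³ × 1.120 × 10^-22) = 3.326 g/cm³.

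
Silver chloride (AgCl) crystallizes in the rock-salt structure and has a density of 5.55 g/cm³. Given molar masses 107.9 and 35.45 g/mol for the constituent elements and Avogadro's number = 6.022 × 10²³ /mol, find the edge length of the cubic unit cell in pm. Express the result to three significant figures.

M(AgCl) = 143.35 g/mol; Z = 4 formula units per cell.
a³ = Z·M/(N_A·ρ) = 4 × 143.35 / (6.022 × 10²³ × 5.55) = 1.716 × 10^-22 cm³, so a = 5.557 × 10^-8 cm = 556 pm.

556 pm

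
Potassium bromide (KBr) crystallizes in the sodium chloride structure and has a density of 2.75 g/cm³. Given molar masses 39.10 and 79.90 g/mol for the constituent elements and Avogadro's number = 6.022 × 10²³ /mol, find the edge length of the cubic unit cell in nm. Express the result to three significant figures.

M(KBr) = 119.0 g/mol; Z = 4 formula units per cell.
a³ = Z·M/(N_A·ρ) = 4 × 119.0 / (6.022 × 10²³ × 2.75) = 2.874 × 10^-22 cm³, so a = 6.600 × 10^-8 cm = 0.660 nm.

0.660 nm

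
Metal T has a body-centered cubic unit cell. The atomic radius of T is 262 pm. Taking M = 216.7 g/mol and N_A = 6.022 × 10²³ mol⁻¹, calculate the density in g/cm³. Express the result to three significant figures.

3.25 g/cm³

In a BCC lattice, atoms touch along the body diagonal, so √3·a = 4r, giving a = 605.1 pm = 6.051 × 10^-8 cm.
With Z = 2, ρ = Z·M/(N_A·a³) = 2 × 216.7 / (6.022 × 10²³ × 2.215 × 10^-22) = 3.249 g/cm³.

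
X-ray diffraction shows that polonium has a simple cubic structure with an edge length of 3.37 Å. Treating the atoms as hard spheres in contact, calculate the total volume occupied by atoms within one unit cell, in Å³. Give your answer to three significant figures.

In a simple cubic lattice atoms touch along the cell edge, so a = 2r, so r = 0.5000a = 1.685 Å.
V_atoms = Z × (4/3)πr³ = 1 × (4/3)π × (1.685)³ = 20.0 Å³.

20.0 Å³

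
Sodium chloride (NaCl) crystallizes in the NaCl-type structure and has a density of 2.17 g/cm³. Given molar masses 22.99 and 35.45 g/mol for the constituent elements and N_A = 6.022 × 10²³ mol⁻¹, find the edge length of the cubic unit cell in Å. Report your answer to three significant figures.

M(NaCl) = 58.44 g/mol; Z = 4 formula units per cell.
a³ = Z·M/(N_A·ρ) = 4 × 58.44 / (6.022 × 10²³ × 2.17) = 1.789 × 10^-22 cm³, so a = 5.635 × 10^-8 cm = 5.63 Å.

5.63 Å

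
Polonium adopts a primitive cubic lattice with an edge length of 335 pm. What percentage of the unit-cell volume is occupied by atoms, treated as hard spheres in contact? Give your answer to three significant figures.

52.4%

In a simple cubic lattice atoms touch along the cell edge, so a = 2r, so r = 0.5000a = 167.5 pm.
Packing fraction = Z·(4/3)πr³ / a³ = 1 × (4/3)π × (167.5)³ / (335)³ = 0.5236 = 52.4%.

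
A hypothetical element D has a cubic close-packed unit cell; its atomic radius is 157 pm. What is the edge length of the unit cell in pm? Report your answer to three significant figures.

In an FCC lattice, atoms touch along the face diagonal, so √2·a = 4r.
a = 4r/√2 = 4 × 157 / 1.4142 = 444 pm.

444 pm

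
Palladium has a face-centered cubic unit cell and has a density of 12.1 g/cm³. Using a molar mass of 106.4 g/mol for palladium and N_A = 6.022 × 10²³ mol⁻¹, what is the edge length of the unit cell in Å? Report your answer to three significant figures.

3.88 Å

With Z = 4 atoms per FCC cell, a³ = Z·M/(N_A·ρ) = 4 × 106.4 / (6.022 × 10²³ × 12.10 g/cm³) = 5.841 × 10^-23 cm³.
a = (5.841 × 10^-23)^(1/3) = 3.880 × 10^-8 cm = 3.88 Å.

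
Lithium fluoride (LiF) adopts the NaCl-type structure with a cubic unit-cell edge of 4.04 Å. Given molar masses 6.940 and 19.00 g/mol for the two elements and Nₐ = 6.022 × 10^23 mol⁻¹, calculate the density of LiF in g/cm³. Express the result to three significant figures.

2.61 g/cm³

The NaCl-type structure contains Z = 4 formula units per cell; M(LiF) = 6.940 + 19.00 = 25.94 g/mol.
a³ = (4.040 × 10^-8 cm)³ = 6.594 × 10^-23 cm³.
ρ = 4 × 25.94 / (6.022 × 10²³ × 6.594 × 10^-23) = 2.613 g/cm³.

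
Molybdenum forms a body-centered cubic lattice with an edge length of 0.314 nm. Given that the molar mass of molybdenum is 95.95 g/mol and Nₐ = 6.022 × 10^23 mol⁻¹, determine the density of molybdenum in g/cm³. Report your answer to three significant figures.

10.3 g/cm³

A BCC unit cell contains Z = 2 atoms.
Cell volume: a³ = (0.314 nm)³ = (3.140 × 10^-8 cm)³ = 3.096 × 10^-23 cm³.
ρ = Z·M/(N_A·a³) = 2 × 95.95 / (6.022 × 10²³ × 3.096 × 10^-23) = 10.29 g/cm³.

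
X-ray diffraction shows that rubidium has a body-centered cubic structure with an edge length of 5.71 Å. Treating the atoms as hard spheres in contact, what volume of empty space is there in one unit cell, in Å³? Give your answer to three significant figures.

59.5 Å³

In a BCC lattice atoms touch along the body diagonal, so √3·a = 4r, so r = 0.4330a = 2.473 Å.
V_cell = a³ = 186.2 Å³; V_atoms = 2 × (4/3)πr³ = 126.6 Å³.
Empty space = 186.2 − 126.6 = 59.5 Å³.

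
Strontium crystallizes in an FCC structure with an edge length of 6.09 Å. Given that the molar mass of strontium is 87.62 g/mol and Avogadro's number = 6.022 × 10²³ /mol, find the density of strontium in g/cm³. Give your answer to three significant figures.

2.58 g/cm³

An FCC unit cell contains Z = 4 atoms.
Cell volume: a³ = (6.09 Å)³ = (6.090 × 10^-8 cm)³ = 2.259 × 10^-22 cm³.
ρ = Z·M/(N_A·a³) = 4 × 87.62 / (6.022 × 10²³ × 2.259 × 10^-22) = 2.577 g/cm³.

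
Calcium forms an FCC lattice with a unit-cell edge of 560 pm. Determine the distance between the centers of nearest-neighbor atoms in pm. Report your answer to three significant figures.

396 pm

In an FCC structure, atoms touch along the face diagonal, so √2·a = 4r; the nearest-neighbor distance equals 2r = 0.7071·a.
d = 0.7071 × 560 = 396 pm.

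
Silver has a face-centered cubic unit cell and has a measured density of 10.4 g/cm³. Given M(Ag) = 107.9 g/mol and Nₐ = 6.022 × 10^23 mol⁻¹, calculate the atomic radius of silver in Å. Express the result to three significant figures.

1.45 Å

For an FCC cell (Z = 4), a³ = Z·M/(N_A·ρ) = 4 × 107.9 / (6.022 × 10²³ × 10.40) = 6.891 × 10^-23 cm³, so a = 4.100 × 10^-8 cm = 4.100 Å.
Atoms touch along the face diagonal, so √2·a = 4r, so r = 0.3536 × a = 1.45 Å.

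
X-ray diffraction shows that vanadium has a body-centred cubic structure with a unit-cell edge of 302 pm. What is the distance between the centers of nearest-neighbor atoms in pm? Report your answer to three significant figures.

In a BCC structure, atoms touch along the body diagonal, so √3·a = 4r; the nearest-neighbor distance equals 2r = 0.8660·a.
d = 0.8660 × 302 = 262 pm.

262 pm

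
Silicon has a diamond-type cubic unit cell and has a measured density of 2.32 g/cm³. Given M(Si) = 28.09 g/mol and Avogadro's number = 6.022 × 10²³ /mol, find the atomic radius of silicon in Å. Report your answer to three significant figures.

For a diamond cubic cell (Z = 8), a³ = Z·M/(N_A·ρ) = 8 × 28.09 / (6.022 × 10²³ × 2.320) = 1.608 × 10^-22 cm³, so a = 5.438 × 10^-8 cm = 5.438 Å.
Nearest neighbors lie along the body diagonal with √3·a = 8r, so r = 0.2165 × a = 1.18 Å.

1.18 Å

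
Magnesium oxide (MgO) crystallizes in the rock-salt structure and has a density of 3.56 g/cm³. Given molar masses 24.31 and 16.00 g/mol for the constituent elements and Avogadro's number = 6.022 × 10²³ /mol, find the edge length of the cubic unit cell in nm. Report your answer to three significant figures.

M(MgO) = 40.31 g/mol; Z = 4 formula units per cell.
a³ = Z·M/(N_A·ρ) = 4 × 40.31 / (6.022 × 10²³ × 3.56) = 7.521 × 10^-23 cm³, so a = 4.221 × 10^-8 cm = 0.422 nm.

0.422 nm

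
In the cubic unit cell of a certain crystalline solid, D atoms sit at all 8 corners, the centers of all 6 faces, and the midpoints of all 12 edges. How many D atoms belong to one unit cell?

Corner atoms are shared by 8 cells (1/8 each), face atoms by 2 (1/2 each), edge atoms by 4 (1/4 each).
Net atoms = 8 × 1/8 + 6 × 1/2 + 12 × 1/4 = 1 + 3 + 3 = 7.

7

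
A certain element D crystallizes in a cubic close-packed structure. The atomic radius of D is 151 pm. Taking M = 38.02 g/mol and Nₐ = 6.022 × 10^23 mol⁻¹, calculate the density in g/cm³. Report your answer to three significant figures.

In an FCC lattice, atoms touch along the face diagonal, so √2·a = 4r, giving a = 427.1 pm = 4.271 × 10^-8 cm.
With Z = 4, ρ = Z·M/(N_A·a³) = 4 × 38.02 / (6.022 × 10²³ × 7.791 × 10^-23) = 3.242 g/cm³.

3.24 g/cm³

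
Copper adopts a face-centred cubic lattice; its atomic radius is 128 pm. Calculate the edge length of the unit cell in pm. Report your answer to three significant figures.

In an FCC lattice, atoms touch along the face diagonal, so √2·a = 4r.
a = 4r/√2 = 4 × 128 / 1.4142 = 362 pm.

362 pm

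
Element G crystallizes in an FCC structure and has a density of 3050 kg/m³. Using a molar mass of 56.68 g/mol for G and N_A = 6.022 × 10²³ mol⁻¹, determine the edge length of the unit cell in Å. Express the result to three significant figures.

With Z = 4 atoms per FCC cell, a³ = Z·M/(N_A·ρ) = 4 × 56.68 / (6.022 × 10²³ × 3.050 g/cm³) = 1.234 × 10^-22 cm³.
a = (1.234 × 10^-22)^(1/3) = 4.979 × 10^-8 cm = 4.98 Å.

4.98 Å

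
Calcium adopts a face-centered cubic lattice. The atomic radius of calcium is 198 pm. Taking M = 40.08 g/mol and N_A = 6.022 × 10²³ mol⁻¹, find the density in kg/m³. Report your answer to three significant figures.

In an FCC lattice, atoms touch along the face diagonal, so √2·a = 4r, giving a = 560.0 pm = 5.600 × 10^-8 cm.
With Z = 4, ρ = Z·M/(N_A·a³) = 4 × 40.08 / (6.022 × 10²³ × 1.756 × 10^-22) = 1.516 g/cm³ = 1520 kg/m³.

1520 kg/m³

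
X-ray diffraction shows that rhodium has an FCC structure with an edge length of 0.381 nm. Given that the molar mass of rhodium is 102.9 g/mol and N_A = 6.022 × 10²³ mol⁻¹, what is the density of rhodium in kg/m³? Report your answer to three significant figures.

12400 kg/m³

An FCC unit cell contains Z = 4 atoms.
Cell volume: a³ = (0.381 nm)³ = (3.810 × 10^-8 cm)³ = 5.531 × 10^-23 cm³.
ρ = Z·M/(N_A·a³) = 4 × 102.9 / (6.022 × 10²³ × 5.531 × 10^-23) = 12.36 g/cm³ = 12400 kg/m³.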